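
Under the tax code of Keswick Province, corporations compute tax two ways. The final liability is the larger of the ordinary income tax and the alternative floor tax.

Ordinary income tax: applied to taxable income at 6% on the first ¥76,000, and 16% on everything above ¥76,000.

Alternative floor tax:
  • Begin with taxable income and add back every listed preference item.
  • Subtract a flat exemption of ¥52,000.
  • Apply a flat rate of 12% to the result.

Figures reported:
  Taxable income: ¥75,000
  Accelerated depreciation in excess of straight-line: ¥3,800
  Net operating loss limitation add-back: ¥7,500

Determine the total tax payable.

Ordinary income tax:
  ¥75,000 × 6% = ¥4,500

Alternative floor tax:
  Adjusted income: ¥75,000 + ¥3,800 + ¥7,500 = ¥86,300
  Less exemption ¥52,000 → base ¥34,300
  ¥34,300 × 12% = ¥4,116

¥4,500 > ¥4,116, so the ordinary income tax governs.

¥4,500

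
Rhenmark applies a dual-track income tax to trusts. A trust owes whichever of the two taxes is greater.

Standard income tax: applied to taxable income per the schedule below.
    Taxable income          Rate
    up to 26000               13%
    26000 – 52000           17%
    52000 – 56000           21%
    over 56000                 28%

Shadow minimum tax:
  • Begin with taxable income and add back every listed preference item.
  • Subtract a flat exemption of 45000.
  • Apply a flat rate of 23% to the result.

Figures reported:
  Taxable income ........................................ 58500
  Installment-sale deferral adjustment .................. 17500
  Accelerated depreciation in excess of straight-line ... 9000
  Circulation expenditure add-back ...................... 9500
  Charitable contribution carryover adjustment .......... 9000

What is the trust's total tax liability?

13455

Standard income tax:
  26000 × 13% = 3380
  26000 × 17% = 4420
  4000 × 21% = 840
  2500 × 28% = 700
  → 9340

Shadow minimum tax:
  Adjusted income: 58500 + 17500 + 9000 + 9500 + 9000 = 103500
  Less exemption 45000 → base 58500
  58500 × 23% = 13455

13455 > 9340, so the shadow minimum tax is the binding amount.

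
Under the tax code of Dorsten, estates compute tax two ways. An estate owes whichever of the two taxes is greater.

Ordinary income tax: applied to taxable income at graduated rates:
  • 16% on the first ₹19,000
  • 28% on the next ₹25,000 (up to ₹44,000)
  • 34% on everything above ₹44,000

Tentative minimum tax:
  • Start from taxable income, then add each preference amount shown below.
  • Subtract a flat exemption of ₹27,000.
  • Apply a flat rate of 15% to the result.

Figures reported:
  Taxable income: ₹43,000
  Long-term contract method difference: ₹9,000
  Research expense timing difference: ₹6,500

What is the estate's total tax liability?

Tentative minimum tax:
  Adjusted income: ₹43,000 + ₹9,000 + ₹6,500 = ₹58,500
  Less exemption ₹27,000 → base ₹31,500
  ₹31,500 × 15% = ₹4,725

Ordinary income tax:
  ₹19,000 × 16% = ₹3,040
  ₹24,000 × 28% = ₹6,720
  → ₹9,760

₹9,760 > ₹4,725, so the ordinary income tax governs.

₹9,760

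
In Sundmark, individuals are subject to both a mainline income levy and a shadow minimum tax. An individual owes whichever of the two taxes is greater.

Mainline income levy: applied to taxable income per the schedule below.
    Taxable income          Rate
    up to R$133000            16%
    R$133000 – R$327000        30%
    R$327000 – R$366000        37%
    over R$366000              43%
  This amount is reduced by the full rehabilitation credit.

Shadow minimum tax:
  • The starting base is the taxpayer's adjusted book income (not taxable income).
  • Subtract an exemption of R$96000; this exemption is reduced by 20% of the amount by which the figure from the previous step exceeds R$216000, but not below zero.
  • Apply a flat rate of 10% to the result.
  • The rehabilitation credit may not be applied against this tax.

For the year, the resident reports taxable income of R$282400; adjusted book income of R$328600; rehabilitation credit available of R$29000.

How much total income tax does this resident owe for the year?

R$37100

Shadow minimum tax:
  Base (adjusted book income): R$328600
  Exemption: R$96000 − 20% × (R$328600 − R$216000) = R$96000 − R$22520 = R$73480
  Base: R$328600 − R$73480 = R$255120
  R$255120 × 10% = R$25512

Mainline income levy:
  R$133000 × 16% = R$21280
  R$149400 × 30% = R$44820
  → R$66100
  Less rehabilitation credit R$29000 → R$37100

R$37100 > R$25512, so the mainline income levy governs.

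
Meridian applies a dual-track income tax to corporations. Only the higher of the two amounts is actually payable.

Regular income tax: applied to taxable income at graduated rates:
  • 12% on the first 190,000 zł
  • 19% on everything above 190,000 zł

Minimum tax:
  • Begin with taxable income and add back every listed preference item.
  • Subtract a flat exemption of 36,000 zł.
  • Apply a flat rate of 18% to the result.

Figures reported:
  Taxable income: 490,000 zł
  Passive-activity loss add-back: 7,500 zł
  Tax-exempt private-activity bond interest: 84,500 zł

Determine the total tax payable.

98,280 zł

Minimum tax:
  Adjusted income: 490,000 zł + 7,500 zł + 84,500 zł = 582,000 zł
  Less exemption 36,000 zł → base 546,000 zł
  546,000 zł × 18% = 98,280 zł

Regular income tax:
  190,000 zł × 12% = 22,800 zł
  300,000 zł × 19% = 57,000 zł
  → 79,800 zł

98,280 zł > 79,800 zł, so the minimum tax is the binding amount.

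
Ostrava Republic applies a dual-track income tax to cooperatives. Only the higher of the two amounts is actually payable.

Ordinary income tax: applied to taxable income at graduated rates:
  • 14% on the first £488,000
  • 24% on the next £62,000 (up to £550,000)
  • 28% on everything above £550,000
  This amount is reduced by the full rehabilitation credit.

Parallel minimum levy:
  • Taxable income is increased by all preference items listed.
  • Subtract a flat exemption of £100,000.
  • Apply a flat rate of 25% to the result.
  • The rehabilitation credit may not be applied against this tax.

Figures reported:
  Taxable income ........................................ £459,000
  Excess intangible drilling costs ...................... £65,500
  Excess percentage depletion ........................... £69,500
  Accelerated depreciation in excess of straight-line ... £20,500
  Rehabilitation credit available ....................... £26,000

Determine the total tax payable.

Ordinary income tax:
  £459,000 × 14% = £64,260
  Less rehabilitation credit £26,000 → £38,260

Parallel minimum levy:
  Adjusted income: £459,000 + £65,500 + £69,500 + £20,500 = £614,500
  Less exemption £100,000 → base £514,500
  £514,500 × 25% = £128,625

£128,625 > £38,260, so the parallel minimum levy is the binding amount.

£128,625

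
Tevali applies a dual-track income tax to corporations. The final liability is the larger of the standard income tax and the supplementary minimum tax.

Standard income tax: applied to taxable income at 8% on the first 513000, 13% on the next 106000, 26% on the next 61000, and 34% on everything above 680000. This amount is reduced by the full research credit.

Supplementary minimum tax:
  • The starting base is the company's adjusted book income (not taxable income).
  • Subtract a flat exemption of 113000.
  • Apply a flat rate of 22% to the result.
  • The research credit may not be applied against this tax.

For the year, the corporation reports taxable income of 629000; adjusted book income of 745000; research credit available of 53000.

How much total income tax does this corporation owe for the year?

139040

Supplementary minimum tax:
  Base (adjusted book income): 745000
  Less exemption 113000 → base 632000
  632000 × 22% = 139040

Standard income tax:
  513000 × 8% = 41040
  106000 × 13% = 13780
  10000 × 26% = 2600
  → 57420
  Less research credit 53000 → 4420

139040 > 4420, so the supplementary minimum tax is the binding amount.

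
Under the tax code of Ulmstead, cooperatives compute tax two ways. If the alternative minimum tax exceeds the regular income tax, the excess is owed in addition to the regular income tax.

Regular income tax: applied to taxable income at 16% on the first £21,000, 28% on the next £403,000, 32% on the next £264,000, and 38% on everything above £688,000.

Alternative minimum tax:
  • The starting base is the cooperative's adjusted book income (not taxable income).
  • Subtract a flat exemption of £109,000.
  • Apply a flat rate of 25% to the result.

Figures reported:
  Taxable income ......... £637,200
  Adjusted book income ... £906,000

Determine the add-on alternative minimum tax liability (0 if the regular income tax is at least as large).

£14,826

Alternative minimum tax:
  Base (adjusted book income): £906,000
  Less exemption £109,000 → base £797,000
  £797,000 × 25% = £199,250

Regular income tax:
  £21,000 × 16% = £3,360
  £403,000 × 28% = £112,840
  £213,200 × 32% = £68,224
  → £184,424

Excess of alternative minimum tax over regular income tax: £199,250 − £184,424 = £14,826.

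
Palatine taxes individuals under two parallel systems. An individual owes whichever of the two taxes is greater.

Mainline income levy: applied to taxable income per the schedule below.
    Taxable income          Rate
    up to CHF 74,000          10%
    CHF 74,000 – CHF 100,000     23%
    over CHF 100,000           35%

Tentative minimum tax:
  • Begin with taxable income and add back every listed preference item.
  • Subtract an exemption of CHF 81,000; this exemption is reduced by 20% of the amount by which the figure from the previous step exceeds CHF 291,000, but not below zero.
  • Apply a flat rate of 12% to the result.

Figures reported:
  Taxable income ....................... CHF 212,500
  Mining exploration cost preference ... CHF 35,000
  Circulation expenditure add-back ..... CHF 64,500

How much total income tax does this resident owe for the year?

CHF 52,755

Mainline income levy:
  CHF 74,000 × 10% = CHF 7,400
  CHF 26,000 × 23% = CHF 5,980
  CHF 112,500 × 35% = CHF 39,375
  → CHF 52,755

Tentative minimum tax:
  Adjusted income: CHF 212,500 + CHF 35,000 + CHF 64,500 = CHF 312,000
  Exemption: CHF 81,000 − 20% × (CHF 312,000 − CHF 291,000) = CHF 81,000 − CHF 4,200 = CHF 76,800
  Base: CHF 312,000 − CHF 76,800 = CHF 235,200
  CHF 235,200 × 12% = CHF 28,224

CHF 52,755 > CHF 28,224, so the mainline income levy governs.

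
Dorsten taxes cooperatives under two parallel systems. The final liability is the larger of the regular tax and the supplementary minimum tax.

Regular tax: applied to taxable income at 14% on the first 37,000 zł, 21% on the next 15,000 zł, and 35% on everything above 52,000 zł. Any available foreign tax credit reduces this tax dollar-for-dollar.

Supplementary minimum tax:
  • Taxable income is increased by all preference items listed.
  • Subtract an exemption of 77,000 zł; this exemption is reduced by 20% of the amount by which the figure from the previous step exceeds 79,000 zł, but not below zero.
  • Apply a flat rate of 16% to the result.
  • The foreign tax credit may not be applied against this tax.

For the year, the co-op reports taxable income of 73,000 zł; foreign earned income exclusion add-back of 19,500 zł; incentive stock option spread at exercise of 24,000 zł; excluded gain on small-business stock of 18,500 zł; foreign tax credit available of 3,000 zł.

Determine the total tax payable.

Supplementary minimum tax:
  Adjusted income: 73,000 zł + 19,500 zł + 24,000 zł + 18,500 zł = 135,000 zł
  Exemption: 77,000 zł − 20% × (135,000 zł − 79,000 zł) = 77,000 zł − 11,200 zł = 65,800 zł
  Base: 135,000 zł − 65,800 zł = 69,200 zł
  69,200 zł × 16% = 11,072 zł

Regular tax:
  37,000 zł × 14% = 5,180 zł
  15,000 zł × 21% = 3,150 zł
  21,000 zł × 35% = 7,350 zł
  → 15,680 zł
  Less foreign tax credit 3,000 zł → 12,680 zł

12,680 zł > 11,072 zł, so the regular tax governs.

12,680 zł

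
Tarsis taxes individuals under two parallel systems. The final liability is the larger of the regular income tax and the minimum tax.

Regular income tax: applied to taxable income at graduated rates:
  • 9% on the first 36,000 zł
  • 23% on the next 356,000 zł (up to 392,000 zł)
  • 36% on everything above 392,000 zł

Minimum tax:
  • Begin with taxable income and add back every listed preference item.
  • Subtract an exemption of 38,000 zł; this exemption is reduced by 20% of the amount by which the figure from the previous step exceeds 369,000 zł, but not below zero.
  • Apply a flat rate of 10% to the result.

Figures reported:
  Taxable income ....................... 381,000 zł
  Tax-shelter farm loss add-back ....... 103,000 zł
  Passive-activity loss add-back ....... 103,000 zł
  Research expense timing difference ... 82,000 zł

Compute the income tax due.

Regular income tax:
  36,000 zł × 9% = 3,240 zł
  345,000 zł × 23% = 79,350 zł
  → 82,590 zł

Minimum tax:
  Adjusted income: 381,000 zł + 103,000 zł + 103,000 zł + 82,000 zł = 669,000 zł
  Exemption: 20% × (669,000 zł − 369,000 zł) = 60,000 zł ≥ 38,000 zł, so the exemption is fully phased out
  Base: 669,000 zł − 0 zł = 669,000 zł
  669,000 zł × 10% = 66,900 zł

82,590 zł > 66,900 zł, so the regular income tax governs.

82,590 zł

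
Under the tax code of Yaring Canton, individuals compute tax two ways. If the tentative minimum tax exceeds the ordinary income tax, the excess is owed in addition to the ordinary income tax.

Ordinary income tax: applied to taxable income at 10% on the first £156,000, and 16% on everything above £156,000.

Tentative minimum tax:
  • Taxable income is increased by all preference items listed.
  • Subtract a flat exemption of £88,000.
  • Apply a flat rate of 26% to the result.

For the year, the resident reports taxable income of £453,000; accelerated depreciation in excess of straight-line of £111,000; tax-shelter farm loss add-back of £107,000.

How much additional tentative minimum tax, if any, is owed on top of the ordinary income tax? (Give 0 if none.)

£88,460

Tentative minimum tax:
  Adjusted income: £453,000 + £111,000 + £107,000 = £671,000
  Less exemption £88,000 → base £583,000
  £583,000 × 26% = £151,580

Ordinary income tax:
  £156,000 × 10% = £15,600
  £297,000 × 16% = £47,520
  → £63,120

Excess of tentative minimum tax over ordinary income tax: £151,580 − £63,120 = £88,460.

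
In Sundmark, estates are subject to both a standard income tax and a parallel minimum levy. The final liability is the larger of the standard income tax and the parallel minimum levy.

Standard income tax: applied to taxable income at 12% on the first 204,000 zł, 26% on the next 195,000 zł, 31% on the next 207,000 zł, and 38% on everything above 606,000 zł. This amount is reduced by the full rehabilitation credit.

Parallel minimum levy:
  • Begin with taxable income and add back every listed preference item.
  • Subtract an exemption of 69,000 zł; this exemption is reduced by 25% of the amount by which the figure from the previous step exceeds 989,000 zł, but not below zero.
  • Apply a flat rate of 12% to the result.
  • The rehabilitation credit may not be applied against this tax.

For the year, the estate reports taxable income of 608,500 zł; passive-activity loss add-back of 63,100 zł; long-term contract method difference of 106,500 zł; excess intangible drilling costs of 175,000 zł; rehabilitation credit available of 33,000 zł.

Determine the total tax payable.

107,300 zł

Parallel minimum levy:
  Adjusted income: 608,500 zł + 63,100 zł + 106,500 zł + 175,000 zł = 953,100 zł
  Exemption: 953,100 zł ≤ 989,000 zł, so full 69,000 zł applies
  Base: 953,100 zł − 69,000 zł = 884,100 zł
  884,100 zł × 12% = 106,092 zł

Standard income tax:
  204,000 zł × 12% = 24,480 zł
  195,000 zł × 26% = 50,700 zł
  207,000 zł × 31% = 64,170 zł
  2,500 zł × 38% = 950 zł
  → 140,300 zł
  Less rehabilitation credit 33,000 zł → 107,300 zł

107,300 zł > 106,092 zł, so the standard income tax governs.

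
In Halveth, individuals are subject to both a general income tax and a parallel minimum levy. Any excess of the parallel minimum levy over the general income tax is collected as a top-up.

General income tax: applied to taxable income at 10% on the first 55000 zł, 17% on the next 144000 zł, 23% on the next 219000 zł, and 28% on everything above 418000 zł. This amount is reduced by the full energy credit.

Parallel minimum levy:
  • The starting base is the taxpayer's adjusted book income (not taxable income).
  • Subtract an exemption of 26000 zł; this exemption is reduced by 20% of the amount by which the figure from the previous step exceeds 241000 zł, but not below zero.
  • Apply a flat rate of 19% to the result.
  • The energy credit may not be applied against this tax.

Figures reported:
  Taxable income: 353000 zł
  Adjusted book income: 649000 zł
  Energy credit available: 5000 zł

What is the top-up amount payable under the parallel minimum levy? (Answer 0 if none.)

62910 zł

Parallel minimum levy:
  Base (adjusted book income): 649000 zł
  Exemption: 20% × (649000 zł − 241000 zł) = 81600 zł ≥ 26000 zł, so the exemption is fully phased out
  Base: 649000 zł − 0 zł = 649000 zł
  649000 zł × 19% = 123310 zł

General income tax:
  55000 zł × 10% = 5500 zł
  144000 zł × 17% = 24480 zł
  154000 zł × 23% = 35420 zł
  → 65400 zł
  Less energy credit 5000 zł → 60400 zł

Excess of parallel minimum levy over general income tax: 123310 zł − 60400 zł = 62910 zł.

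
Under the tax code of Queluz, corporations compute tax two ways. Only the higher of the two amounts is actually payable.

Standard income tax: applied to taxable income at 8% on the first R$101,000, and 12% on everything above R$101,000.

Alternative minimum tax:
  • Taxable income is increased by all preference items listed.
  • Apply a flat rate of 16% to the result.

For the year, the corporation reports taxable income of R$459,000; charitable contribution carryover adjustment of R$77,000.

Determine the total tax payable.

R$85,760

Standard income tax:
  R$101,000 × 8% = R$8,080
  R$358,000 × 12% = R$42,960
  → R$51,040

Alternative minimum tax:
  Adjusted income: R$459,000 + R$77,000 = R$536,000
  R$536,000 × 16% = R$85,760

R$85,760 > R$51,040, so the alternative minimum tax is the binding amount.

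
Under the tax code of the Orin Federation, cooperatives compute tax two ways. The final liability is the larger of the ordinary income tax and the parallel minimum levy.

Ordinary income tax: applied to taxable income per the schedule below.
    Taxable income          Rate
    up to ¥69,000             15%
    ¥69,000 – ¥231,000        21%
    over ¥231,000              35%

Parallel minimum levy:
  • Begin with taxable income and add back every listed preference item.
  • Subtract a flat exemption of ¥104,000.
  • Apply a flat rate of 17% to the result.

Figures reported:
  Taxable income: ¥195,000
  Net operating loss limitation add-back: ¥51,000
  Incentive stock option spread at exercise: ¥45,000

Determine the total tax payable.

¥36,810

Ordinary income tax:
  ¥69,000 × 15% = ¥10,350
  ¥126,000 × 21% = ¥26,460
  → ¥36,810

Parallel minimum levy:
  Adjusted income: ¥195,000 + ¥51,000 + ¥45,000 = ¥291,000
  Less exemption ¥104,000 → base ¥187,000
  ¥187,000 × 17% = ¥31,790

¥36,810 > ¥31,790, so the ordinary income tax governs.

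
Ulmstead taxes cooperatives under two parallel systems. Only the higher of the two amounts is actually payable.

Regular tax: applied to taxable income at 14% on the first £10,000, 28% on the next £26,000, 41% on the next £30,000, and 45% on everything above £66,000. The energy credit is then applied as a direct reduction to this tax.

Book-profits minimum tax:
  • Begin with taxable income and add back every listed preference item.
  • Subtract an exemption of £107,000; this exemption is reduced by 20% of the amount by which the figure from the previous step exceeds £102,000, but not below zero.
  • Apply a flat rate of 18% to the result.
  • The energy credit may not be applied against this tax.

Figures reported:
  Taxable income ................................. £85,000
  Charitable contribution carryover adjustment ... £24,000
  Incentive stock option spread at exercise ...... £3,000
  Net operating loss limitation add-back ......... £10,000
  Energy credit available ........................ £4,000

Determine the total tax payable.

£25,530

Regular tax:
  £10,000 × 14% = £1,400
  £26,000 × 28% = £7,280
  £30,000 × 41% = £12,300
  £19,000 × 45% = £8,550
  → £29,530
  Less energy credit £4,000 → £25,530

Book-profits minimum tax:
  Adjusted income: £85,000 + £24,000 + £3,000 + £10,000 = £122,000
  Exemption: £107,000 − 20% × (£122,000 − £102,000) = £107,000 − £4,000 = £103,000
  Base: £122,000 − £103,000 = £19,000
  £19,000 × 18% = £3,420

£25,530 > £3,420, so the regular tax governs.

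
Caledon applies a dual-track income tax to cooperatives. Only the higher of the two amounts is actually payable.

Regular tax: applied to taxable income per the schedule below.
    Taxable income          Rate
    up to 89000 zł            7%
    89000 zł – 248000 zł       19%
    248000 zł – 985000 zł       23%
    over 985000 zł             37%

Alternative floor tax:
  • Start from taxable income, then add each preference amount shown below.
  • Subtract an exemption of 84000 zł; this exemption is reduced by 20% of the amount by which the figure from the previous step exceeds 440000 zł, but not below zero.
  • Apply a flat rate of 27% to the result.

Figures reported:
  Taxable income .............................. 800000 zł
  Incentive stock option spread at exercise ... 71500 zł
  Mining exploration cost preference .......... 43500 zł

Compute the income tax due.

Regular tax:
  89000 zł × 7% = 6230 zł
  159000 zł × 19% = 30210 zł
  552000 zł × 23% = 126960 zł
  → 163400 zł

Alternative floor tax:
  Adjusted income: 800000 zł + 71500 zł + 43500 zł = 915000 zł
  Exemption: 20% × (915000 zł − 440000 zł) = 95000 zł ≥ 84000 zł, so the exemption is fully phased out
  Base: 915000 zł − 0 zł = 915000 zł
  915000 zł × 27% = 247050 zł

247050 zł > 163400 zł, so the alternative floor tax is the binding amount.

247050 zł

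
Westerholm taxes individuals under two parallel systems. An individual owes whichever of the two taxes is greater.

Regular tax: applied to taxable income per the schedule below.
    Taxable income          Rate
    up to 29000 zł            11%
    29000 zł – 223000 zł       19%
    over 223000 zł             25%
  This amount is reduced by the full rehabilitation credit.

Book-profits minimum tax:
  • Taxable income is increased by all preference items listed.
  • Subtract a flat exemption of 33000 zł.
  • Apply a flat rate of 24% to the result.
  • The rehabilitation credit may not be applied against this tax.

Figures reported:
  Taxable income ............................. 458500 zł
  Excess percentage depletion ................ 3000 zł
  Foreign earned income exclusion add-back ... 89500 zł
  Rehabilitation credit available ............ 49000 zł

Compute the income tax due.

Book-profits minimum tax:
  Adjusted income: 458500 zł + 3000 zł + 89500 zł = 551000 zł
  Less exemption 33000 zł → base 518000 zł
  518000 zł × 24% = 124320 zł

Regular tax:
  29000 zł × 11% = 3190 zł
  194000 zł × 19% = 36860 zł
  235500 zł × 25% = 58875 zł
  → 98925 zł
  Less rehabilitation credit 49000 zł → 49925 zł

124320 zł > 49925 zł, so the book-profits minimum tax is the binding amount.

124320 zł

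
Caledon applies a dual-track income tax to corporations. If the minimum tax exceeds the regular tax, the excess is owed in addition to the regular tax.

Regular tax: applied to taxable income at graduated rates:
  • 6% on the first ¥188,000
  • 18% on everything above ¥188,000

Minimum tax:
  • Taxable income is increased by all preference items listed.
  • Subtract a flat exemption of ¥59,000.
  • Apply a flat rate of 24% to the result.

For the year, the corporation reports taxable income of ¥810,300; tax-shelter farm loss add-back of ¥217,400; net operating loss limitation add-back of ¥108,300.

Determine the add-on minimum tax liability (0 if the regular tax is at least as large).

¥135,186

Regular tax:
  ¥188,000 × 6% = ¥11,280
  ¥622,300 × 18% = ¥112,014
  → ¥123,294

Minimum tax:
  Adjusted income: ¥810,300 + ¥217,400 + ¥108,300 = ¥1,136,000
  Less exemption ¥59,000 → base ¥1,077,000
  ¥1,077,000 × 24% = ¥258,480

Excess of minimum tax over regular tax: ¥258,480 − ¥123,294 = ¥135,186.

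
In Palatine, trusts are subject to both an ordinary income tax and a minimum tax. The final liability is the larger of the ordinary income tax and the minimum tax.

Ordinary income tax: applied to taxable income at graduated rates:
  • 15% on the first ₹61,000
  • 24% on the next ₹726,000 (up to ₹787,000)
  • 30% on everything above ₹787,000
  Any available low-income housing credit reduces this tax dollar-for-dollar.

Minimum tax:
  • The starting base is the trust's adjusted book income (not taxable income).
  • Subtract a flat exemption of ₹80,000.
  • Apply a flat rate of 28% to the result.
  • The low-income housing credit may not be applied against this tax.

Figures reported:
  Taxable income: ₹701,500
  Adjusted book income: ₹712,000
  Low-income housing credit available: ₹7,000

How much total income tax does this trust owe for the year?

Ordinary income tax:
  ₹61,000 × 15% = ₹9,150
  ₹640,500 × 24% = ₹153,720
  → ₹162,870
  Less low-income housing credit ₹7,000 → ₹155,870

Minimum tax:
  Base (adjusted book income): ₹712,000
  Less exemption ₹80,000 → base ₹632,000
  ₹632,000 × 28% = ₹176,960

₹176,960 > ₹155,870, so the minimum tax is the binding amount.

₹176,960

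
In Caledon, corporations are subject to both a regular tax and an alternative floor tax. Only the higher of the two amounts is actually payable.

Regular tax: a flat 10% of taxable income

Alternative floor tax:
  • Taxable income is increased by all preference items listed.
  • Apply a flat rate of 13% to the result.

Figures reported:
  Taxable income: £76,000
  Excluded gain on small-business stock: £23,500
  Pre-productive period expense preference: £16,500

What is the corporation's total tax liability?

Regular tax:
  £76,000 × 10% = £7,600

Alternative floor tax:
  Adjusted income: £76,000 + £23,500 + £16,500 = £116,000
  £116,000 × 13% = £15,080

£15,080 > £7,600, so the alternative floor tax is the binding amount.

£15,080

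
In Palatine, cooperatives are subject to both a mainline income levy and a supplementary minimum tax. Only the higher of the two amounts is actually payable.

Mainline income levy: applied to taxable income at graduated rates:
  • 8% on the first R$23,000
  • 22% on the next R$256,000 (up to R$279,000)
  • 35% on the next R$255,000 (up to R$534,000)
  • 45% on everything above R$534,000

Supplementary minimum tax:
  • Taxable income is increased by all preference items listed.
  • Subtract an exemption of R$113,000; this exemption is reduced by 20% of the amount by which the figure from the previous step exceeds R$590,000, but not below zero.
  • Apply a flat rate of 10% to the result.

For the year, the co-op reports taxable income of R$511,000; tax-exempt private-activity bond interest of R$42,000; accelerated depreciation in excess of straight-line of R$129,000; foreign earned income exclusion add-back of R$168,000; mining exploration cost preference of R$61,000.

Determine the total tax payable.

R$139,360

Mainline income levy:
  R$23,000 × 8% = R$1,840
  R$256,000 × 22% = R$56,320
  R$232,000 × 35% = R$81,200
  → R$139,360

Supplementary minimum tax:
  Adjusted income: R$511,000 + R$42,000 + R$129,000 + R$168,000 + R$61,000 = R$911,000
  Exemption: R$113,000 − 20% × (R$911,000 − R$590,000) = R$113,000 − R$64,200 = R$48,800
  Base: R$911,000 − R$48,800 = R$862,200
  R$862,200 × 10% = R$86,220

R$139,360 > R$86,220, so the mainline income levy governs.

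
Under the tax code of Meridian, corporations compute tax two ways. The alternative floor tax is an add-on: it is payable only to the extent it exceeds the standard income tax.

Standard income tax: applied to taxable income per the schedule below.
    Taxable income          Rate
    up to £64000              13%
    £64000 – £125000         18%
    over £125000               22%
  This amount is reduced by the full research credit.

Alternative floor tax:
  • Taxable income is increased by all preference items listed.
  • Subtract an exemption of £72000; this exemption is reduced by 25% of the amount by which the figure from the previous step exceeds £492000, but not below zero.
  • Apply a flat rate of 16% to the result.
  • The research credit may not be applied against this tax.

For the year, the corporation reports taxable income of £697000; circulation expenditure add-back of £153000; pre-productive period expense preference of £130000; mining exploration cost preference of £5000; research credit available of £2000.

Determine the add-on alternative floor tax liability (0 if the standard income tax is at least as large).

£14460

Standard income tax:
  £64000 × 13% = £8320
  £61000 × 18% = £10980
  £572000 × 22% = £125840
  → £145140
  Less research credit £2000 → £143140

Alternative floor tax:
  Adjusted income: £697000 + £153000 + £130000 + £5000 = £985000
  Exemption: 25% × (£985000 − £492000) = £123250 ≥ £72000, so the exemption is fully phased out
  Base: £985000 − £0 = £985000
  £985000 × 16% = £157600

Excess of alternative floor tax over standard income tax: £157600 − £143140 = £14460.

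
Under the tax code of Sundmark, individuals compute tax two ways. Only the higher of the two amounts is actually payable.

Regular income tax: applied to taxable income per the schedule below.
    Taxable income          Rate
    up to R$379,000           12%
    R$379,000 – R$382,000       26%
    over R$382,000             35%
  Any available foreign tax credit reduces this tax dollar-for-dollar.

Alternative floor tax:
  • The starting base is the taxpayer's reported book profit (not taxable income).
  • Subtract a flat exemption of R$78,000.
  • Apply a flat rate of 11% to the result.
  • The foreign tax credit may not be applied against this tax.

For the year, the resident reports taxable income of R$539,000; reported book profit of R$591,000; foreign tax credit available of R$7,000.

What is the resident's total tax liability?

R$94,210

Regular income tax:
  R$379,000 × 12% = R$45,480
  R$3,000 × 26% = R$780
  R$157,000 × 35% = R$54,950
  → R$101,210
  Less foreign tax credit R$7,000 → R$94,210

Alternative floor tax:
  Base (reported book profit): R$591,000
  Less exemption R$78,000 → base R$513,000
  R$513,000 × 11% = R$56,430

R$94,210 > R$56,430, so the regular income tax governs.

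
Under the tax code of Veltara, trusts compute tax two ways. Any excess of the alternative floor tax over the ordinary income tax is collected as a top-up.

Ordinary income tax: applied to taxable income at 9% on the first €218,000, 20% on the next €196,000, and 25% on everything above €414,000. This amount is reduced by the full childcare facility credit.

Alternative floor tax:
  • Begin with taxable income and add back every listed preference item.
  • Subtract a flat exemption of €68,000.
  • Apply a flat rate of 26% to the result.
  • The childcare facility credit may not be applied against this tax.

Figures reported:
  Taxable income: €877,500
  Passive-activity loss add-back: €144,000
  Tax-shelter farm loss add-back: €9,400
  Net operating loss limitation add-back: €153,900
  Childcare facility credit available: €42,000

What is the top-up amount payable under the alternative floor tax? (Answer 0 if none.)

Ordinary income tax:
  €218,000 × 9% = €19,620
  €196,000 × 20% = €39,200
  €463,500 × 25% = €115,875
  → €174,695
  Less childcare facility credit €42,000 → €132,695

Alternative floor tax:
  Adjusted income: €877,500 + €144,000 + €9,400 + €153,900 = €1,184,800
  Less exemption €68,000 → base €1,116,800
  €1,116,800 × 26% = €290,368

Excess of alternative floor tax over ordinary income tax: €290,368 − €132,695 = €157,673.

€157,673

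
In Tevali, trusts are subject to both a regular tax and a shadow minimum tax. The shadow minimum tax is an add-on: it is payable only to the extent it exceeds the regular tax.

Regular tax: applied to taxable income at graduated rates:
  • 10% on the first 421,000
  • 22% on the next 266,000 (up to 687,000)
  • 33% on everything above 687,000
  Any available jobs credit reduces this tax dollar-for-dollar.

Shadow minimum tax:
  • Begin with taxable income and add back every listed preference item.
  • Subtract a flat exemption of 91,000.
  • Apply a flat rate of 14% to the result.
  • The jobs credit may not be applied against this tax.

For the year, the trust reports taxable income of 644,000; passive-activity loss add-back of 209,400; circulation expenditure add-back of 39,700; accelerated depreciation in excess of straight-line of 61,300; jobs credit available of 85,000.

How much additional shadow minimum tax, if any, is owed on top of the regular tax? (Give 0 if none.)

114,716

Regular tax:
  421,000 × 10% = 42,100
  223,000 × 22% = 49,060
  → 91,160
  Less jobs credit 85,000 → 6,160

Shadow minimum tax:
  Adjusted income: 644,000 + 209,400 + 39,700 + 61,300 = 954,400
  Less exemption 91,000 → base 863,400
  863,400 × 14% = 120,876

Excess of shadow minimum tax over regular tax: 120,876 − 6,160 = 114,716.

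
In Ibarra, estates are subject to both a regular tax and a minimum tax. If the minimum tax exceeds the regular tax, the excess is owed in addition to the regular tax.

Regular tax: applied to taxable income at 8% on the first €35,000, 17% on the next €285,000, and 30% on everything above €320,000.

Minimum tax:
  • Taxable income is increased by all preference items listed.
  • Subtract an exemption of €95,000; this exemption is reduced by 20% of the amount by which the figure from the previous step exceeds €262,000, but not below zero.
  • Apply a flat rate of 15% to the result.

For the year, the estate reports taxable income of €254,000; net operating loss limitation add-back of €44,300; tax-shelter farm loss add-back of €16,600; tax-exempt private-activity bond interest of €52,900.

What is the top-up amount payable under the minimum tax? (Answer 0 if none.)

Regular tax:
  €35,000 × 8% = €2,800
  €219,000 × 17% = €37,230
  → €40,030

Minimum tax:
  Adjusted income: €254,000 + €44,300 + €16,600 + €52,900 = €367,800
  Exemption: €95,000 − 20% × (€367,800 − €262,000) = €95,000 − €21,160 = €73,840
  Base: €367,800 − €73,840 = €293,960
  €293,960 × 15% = €44,094

Excess of minimum tax over regular tax: €44,094 − €40,030 = €4,064.

€4,064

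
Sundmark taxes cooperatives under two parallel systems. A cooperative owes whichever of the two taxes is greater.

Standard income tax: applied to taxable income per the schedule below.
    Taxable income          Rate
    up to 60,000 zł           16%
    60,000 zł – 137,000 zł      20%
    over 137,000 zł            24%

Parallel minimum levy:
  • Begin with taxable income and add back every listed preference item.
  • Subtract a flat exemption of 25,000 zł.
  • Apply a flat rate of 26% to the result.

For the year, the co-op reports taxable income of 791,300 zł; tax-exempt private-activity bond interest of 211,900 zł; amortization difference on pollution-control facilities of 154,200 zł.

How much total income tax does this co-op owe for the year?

Parallel minimum levy:
  Adjusted income: 791,300 zł + 211,900 zł + 154,200 zł = 1,157,400 zł
  Less exemption 25,000 zł → base 1,132,400 zł
  1,132,400 zł × 26% = 294,424 zł

Standard income tax:
  60,000 zł × 16% = 9,600 zł
  77,000 zł × 20% = 15,400 zł
  654,300 zł × 24% = 157,032 zł
  → 182,032 zł

294,424 zł > 182,032 zł, so the parallel minimum levy is the binding amount.

294,424 zł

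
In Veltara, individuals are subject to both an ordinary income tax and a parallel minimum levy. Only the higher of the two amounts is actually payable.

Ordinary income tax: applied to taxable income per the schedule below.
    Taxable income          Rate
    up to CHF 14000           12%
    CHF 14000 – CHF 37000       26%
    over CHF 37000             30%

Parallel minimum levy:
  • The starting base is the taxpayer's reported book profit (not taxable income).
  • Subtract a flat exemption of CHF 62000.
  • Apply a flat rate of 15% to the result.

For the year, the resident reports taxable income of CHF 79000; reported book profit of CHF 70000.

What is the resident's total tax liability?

CHF 20260

Parallel minimum levy:
  Base (reported book profit): CHF 70000
  Less exemption CHF 62000 → base CHF 8000
  CHF 8000 × 15% = CHF 1200

Ordinary income tax:
  CHF 14000 × 12% = CHF 1680
  CHF 23000 × 26% = CHF 5980
  CHF 42000 × 30% = CHF 12600
  → CHF 20260

CHF 20260 > CHF 1200, so the ordinary income tax governs.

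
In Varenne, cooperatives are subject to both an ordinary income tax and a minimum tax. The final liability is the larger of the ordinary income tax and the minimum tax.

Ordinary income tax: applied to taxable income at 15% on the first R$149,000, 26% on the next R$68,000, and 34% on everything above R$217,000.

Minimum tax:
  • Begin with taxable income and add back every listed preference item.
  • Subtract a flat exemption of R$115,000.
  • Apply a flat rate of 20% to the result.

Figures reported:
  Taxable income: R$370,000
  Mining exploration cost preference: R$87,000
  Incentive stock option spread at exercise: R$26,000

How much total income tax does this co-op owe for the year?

R$92,050

Ordinary income tax:
  R$149,000 × 15% = R$22,350
  R$68,000 × 26% = R$17,680
  R$153,000 × 34% = R$52,020
  → R$92,050

Minimum tax:
  Adjusted income: R$370,000 + R$87,000 + R$26,000 = R$483,000
  Less exemption R$115,000 → base R$368,000
  R$368,000 × 20% = R$73,600

R$92,050 > R$73,600, so the ordinary income tax governs.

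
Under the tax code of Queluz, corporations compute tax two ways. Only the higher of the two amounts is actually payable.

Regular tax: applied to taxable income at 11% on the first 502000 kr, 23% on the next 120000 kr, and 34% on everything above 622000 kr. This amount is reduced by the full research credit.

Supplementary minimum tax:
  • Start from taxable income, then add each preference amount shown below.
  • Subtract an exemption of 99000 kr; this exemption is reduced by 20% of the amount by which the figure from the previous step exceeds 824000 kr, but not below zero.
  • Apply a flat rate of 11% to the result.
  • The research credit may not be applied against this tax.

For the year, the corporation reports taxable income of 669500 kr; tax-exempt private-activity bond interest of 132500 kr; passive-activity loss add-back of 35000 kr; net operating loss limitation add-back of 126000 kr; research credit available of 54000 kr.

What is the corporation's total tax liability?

Regular tax:
  502000 kr × 11% = 55220 kr
  120000 kr × 23% = 27600 kr
  47500 kr × 34% = 16150 kr
  → 98970 kr
  Less research credit 54000 kr → 44970 kr

Supplementary minimum tax:
  Adjusted income: 669500 kr + 132500 kr + 35000 kr + 126000 kr = 963000 kr
  Exemption: 99000 kr − 20% × (963000 kr − 824000 kr) = 99000 kr − 27800 kr = 71200 kr
  Base: 963000 kr − 71200 kr = 891800 kr
  891800 kr × 11% = 98098 kr

98098 kr > 44970 kr, so the supplementary minimum tax is the binding amount.

98098 kr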